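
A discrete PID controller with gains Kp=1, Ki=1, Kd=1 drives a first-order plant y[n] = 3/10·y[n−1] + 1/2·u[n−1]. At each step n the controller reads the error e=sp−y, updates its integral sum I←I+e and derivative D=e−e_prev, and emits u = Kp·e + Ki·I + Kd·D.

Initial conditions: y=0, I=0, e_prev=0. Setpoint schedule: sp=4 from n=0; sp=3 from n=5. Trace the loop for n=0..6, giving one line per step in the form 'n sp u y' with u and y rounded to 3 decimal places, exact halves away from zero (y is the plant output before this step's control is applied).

0 4 12.000 0.000
1 4 -6.000 6.000
2 4 19.600 -1.200
3 4 -14.320 9.440
4 4 32.184 -4.328
5 3 -33.621 14.794
6 3 56.205 -12.372

(exact arithmetic carried between steps; '≈' marks a value shown rounded to 6 d.p. or computed from one; I and e_prev carry over from the previous line; the table rounds u and y to 3 d.p., halves away from zero)
n=0: y=0, sp=4, e=sp−y=4; I=4, D=e−e_prev=4; u=1·4+1·4+1·4=12; next y=3/10·0+1/2·12=6
n=1: y=6, sp=4, e=sp−y=-2; I=2, D=e−e_prev=-6; u=1·(-2)+1·2+1·(-6)=-6; next y=3/10·6+1/2·(-6)=-1.2
n=2: y=-1.2, sp=4, e=sp−y=5.2; I=7.2, D=e−e_prev=7.2; u=1·5.2+1·7.2+1·7.2=19.6; next y=3/10·(-1.2)+1/2·19.6=9.44
n=3: y=9.44, sp=4, e=sp−y=-5.44; I=1.76, D=e−e_prev=-10.64; u=1·(-5.44)+1·1.76+1·(-10.64)=-14.32; next y=3/10·9.44+1/2·(-14.32)=-4.328
n=4: y=-4.328, sp=4, e=sp−y=8.328; I=10.088, D=e−e_prev=13.768; u=1·8.328+1·10.088+1·13.768=32.184; next y=3/10·(-4.328)+1/2·32.184=14.7936
n=5: y=14.7936, sp=3, e=sp−y=-11.7936; I=-1.7056, D=e−e_prev=-20.1216; u=1·(-11.7936)+1·(-1.7056)+1·(-20.1216)=-33.6208; next y=3/10·14.7936+1/2·(-33.6208)=-12.37232
n=6: y=-12.37232, sp=3, e=sp−y=15.37232; I=13.66672, D=e−e_prev=27.16592; u=1·15.37232+1·13.66672+1·27.16592=56.20496; next y=3/10·(-12.37232)+1/2·56.20496=24.390784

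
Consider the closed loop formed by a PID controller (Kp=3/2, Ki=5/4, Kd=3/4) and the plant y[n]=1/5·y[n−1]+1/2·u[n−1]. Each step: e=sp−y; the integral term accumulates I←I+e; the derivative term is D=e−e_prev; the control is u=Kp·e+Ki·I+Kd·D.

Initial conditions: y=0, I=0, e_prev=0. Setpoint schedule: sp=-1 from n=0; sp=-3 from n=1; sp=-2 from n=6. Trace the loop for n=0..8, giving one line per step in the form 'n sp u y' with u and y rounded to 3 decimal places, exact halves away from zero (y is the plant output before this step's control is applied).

0 -1 -3.500 0.000
1 -3 -4.875 -1.750
2 -3 -2.619 -2.788
3 -3 -6.885 -1.867
4 -3 -0.790 -3.816
5 -3 -10.534 -1.158
6 -2 7.849 -5.498
7 -2 -20.915 2.825
8 -2 23.807 -9.892

(exact arithmetic carried between steps; '≈' marks a value shown rounded to 6 d.p. or computed from one; I and e_prev carry over from the previous line; the table rounds u and y to 3 d.p., halves away from zero)
n=0: y=0, sp=-1, e=sp−y=-1; I=-1, D=e−e_prev=-1; u=3/2·(-1)+5/4·(-1)+3/4·(-1)=-3.5; next y=1/5·0+1/2·(-3.5)=-1.75
n=1: y=-1.75, sp=-3, e=sp−y=-1.25; I=-2.25, D=e−e_prev=-0.25; u=3/2·(-1.25)+5/4·(-2.25)+3/4·(-0.25)=-4.875; next y=1/5·(-1.75)+1/2·(-4.875)=-2.7875
n=2: y=-2.7875, sp=-3, e=sp−y=-0.2125; I=-2.4625, D=e−e_prev=1.0375; u=3/2·(-0.2125)+5/4·(-2.4625)+3/4·1.0375=-2.61875; next y=1/5·(-2.7875)+1/2·(-2.61875)=-1.866875
n=3: y=-1.866875, sp=-3, e=sp−y=-1.133125; I=-3.595625, D=e−e_prev=-0.920625; u=3/2·(-1.133125)+5/4·(-3.595625)+3/4·(-0.920625)≈-6.884688; next y=1/5·(-1.866875)+1/2·(-6.884688)≈-3.815719
n=4: y≈-3.815719, sp=-3, e=sp−y≈0.815719; I≈-2.779906, D=e−e_prev≈1.948844; u=3/2·0.815719+5/4·(-2.779906)+3/4·1.948844≈-0.789672; next y=1/5·(-3.815719)+1/2·(-0.789672)≈-1.157980
n=5: y≈-1.157980, sp=-3, e=sp−y≈-1.842020; I≈-4.621927, D=e−e_prev≈-2.657739; u=3/2·(-1.842020)+5/4·(-4.621927)+3/4·(-2.657739)≈-10.533743; next y=1/5·(-1.157980)+1/2·(-10.533743)≈-5.498467
n=6: y≈-5.498467, sp=-2, e=sp−y≈3.498467; I≈-1.123459, D=e−e_prev≈5.340488; u=3/2·3.498467+5/4·(-1.123459)+3/4·5.340488≈7.848743; next y=1/5·(-5.498467)+1/2·7.848743≈2.824678
n=7: y≈2.824678, sp=-2, e=sp−y≈-4.824678; I≈-5.948137, D=e−e_prev≈-8.323145; u=3/2·(-4.824678)+5/4·(-5.948137)+3/4·(-8.323145)≈-20.914548; next y=1/5·2.824678+1/2·(-20.914548)≈-9.892338
n=8: y≈-9.892338, sp=-2, e=sp−y≈7.892338; I≈1.944201, D=e−e_prev≈12.717016; u=3/2·7.892338+5/4·1.944201+3/4·12.717016≈23.806521; next y=1/5·(-9.892338)+1/2·23.806521≈9.924793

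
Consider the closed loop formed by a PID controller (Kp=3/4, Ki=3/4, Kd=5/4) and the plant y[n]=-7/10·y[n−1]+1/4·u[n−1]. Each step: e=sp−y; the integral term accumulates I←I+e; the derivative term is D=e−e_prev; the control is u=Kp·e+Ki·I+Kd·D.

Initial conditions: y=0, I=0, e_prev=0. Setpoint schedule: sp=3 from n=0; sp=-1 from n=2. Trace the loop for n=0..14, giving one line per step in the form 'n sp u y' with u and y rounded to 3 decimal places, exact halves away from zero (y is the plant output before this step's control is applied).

0 3 8.250 0.000
1 3 1.078 2.063
2 -1 2.260 -1.174
3 -1 -3.698 1.387
4 -1 6.740 -1.896
5 -1 -10.187 3.012
6 -1 14.022 -4.655
7 -1 -24.223 6.764
8 -1 32.503 -10.790
9 -1 -54.889 15.679
10 -1 76.725 -24.698
11 -1 -124.182 36.470
12 -1 180.045 -56.574
13 -1 -282.845 84.613
14 -1 419.453 -129.941

(exact arithmetic carried between steps; '≈' marks a value shown rounded to 6 d.p. or computed from one; I and e_prev carry over from the previous line; the table rounds u and y to 3 d.p., halves away from zero)
n=0: y=0, sp=3, e=sp−y=3; I=3, D=e−e_prev=3; u=3/4·3+3/4·3+5/4·3=8.25; next y=-7/10·0+1/4·8.25=2.0625
n=1: y=2.0625, sp=3, e=sp−y=0.9375; I=3.9375, D=e−e_prev=-2.0625; u=3/4·0.9375+3/4·3.9375+5/4·(-2.0625)=1.078125; next y=-7/10·2.0625+1/4·1.078125≈-1.174219
n=2: y≈-1.174219, sp=-1, e=sp−y≈0.174219; I≈4.111719, D=e−e_prev≈-0.763281; u=3/4·0.174219+3/4·4.111719+5/4·(-0.763281)≈2.260352; next y=-7/10·(-1.174219)+1/4·2.260352≈1.387041
n=3: y≈1.387041, sp=-1, e=sp−y≈-2.387041; I≈1.724678, D=e−e_prev≈-2.561260; u=3/4·(-2.387041)+3/4·1.724678+5/4·(-2.561260)≈-3.698347; next y=-7/10·1.387041+1/4·(-3.698347)≈-1.895516
n=4: y≈-1.895516, sp=-1, e=sp−y≈0.895516; I≈2.620193, D=e−e_prev≈3.282557; u=3/4·0.895516+3/4·2.620193+5/4·3.282557≈6.739977; next y=-7/10·(-1.895516)+1/4·6.739977≈3.011855
n=5: y≈3.011855, sp=-1, e=sp−y≈-4.011855; I≈-1.391662, D=e−e_prev≈-4.907371; u=3/4·(-4.011855)+3/4·(-1.391662)+5/4·(-4.907371)≈-10.186851; next y=-7/10·3.011855+1/4·(-10.186851)≈-4.655011
n=6: y≈-4.655011, sp=-1, e=sp−y≈3.655011; I≈2.263349, D=e−e_prev≈7.666867; u=3/4·3.655011+3/4·2.263349+5/4·7.666867≈14.022354; next y=-7/10·(-4.655011)+1/4·14.022354≈6.764096
n=7: y≈6.764096, sp=-1, e=sp−y≈-7.764096; I≈-5.500747, D=e−e_prev≈-11.419108; u=3/4·(-7.764096)+3/4·(-5.500747)+5/4·(-11.419108)≈-24.222517; next y=-7/10·6.764096+1/4·(-24.222517)≈-10.790497
n=8: y≈-10.790497, sp=-1, e=sp−y≈9.790497; I≈4.289750, D=e−e_prev≈17.554593; u=3/4·9.790497+3/4·4.289750+5/4·17.554593≈32.503427; next y=-7/10·(-10.790497)+1/4·32.503427≈15.679204
n=9: y≈15.679204, sp=-1, e=sp−y≈-16.679204; I≈-12.389455, D=e−e_prev≈-26.469701; u=3/4·(-16.679204)+3/4·(-12.389455)+5/4·(-26.469701)≈-54.888621; next y=-7/10·15.679204+1/4·(-54.888621)≈-24.697598
n=10: y≈-24.697598, sp=-1, e=sp−y≈23.697598; I≈11.308144, D=e−e_prev≈40.376803; u=3/4·23.697598+3/4·11.308144+5/4·40.376803≈76.725310; next y=-7/10·(-24.697598)+1/4·76.725310≈36.469646
n=11: y≈36.469646, sp=-1, e=sp−y≈-37.469646; I≈-26.161503, D=e−e_prev≈-61.167245; u=3/4·(-37.469646)+3/4·(-26.161503)+5/4·(-61.167245)≈-124.182417; next y=-7/10·36.469646+1/4·(-124.182417)≈-56.574357
n=12: y≈-56.574357, sp=-1, e=sp−y≈55.574357; I≈29.412854, D=e−e_prev≈93.044003; u=3/4·55.574357+3/4·29.412854+5/4·93.044003≈180.045412; next y=-7/10·(-56.574357)+1/4·180.045412≈84.613403
n=13: y≈84.613403, sp=-1, e=sp−y≈-85.613403; I≈-56.200549, D=e−e_prev≈-141.187759; u=3/4·(-85.613403)+3/4·(-56.200549)+5/4·(-141.187759)≈-282.845163; next y=-7/10·84.613403+1/4·(-282.845163)≈-129.940673
n=14: y≈-129.940673, sp=-1, e=sp−y≈128.940673; I≈72.740124, D=e−e_prev≈214.554075; u=3/4·128.940673+3/4·72.740124+5/4·214.554075≈419.453192; next y=-7/10·(-129.940673)+1/4·419.453192≈195.821769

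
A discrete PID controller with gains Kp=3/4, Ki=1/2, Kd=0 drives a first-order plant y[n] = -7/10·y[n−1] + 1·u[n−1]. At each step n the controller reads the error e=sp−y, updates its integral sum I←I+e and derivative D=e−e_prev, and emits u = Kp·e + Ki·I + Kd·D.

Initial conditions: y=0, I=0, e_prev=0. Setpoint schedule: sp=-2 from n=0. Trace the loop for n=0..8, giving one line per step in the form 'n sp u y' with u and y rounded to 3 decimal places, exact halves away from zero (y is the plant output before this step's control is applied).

(exact arithmetic carried between steps; '≈' marks a value shown rounded to 6 d.p. or computed from one; I and e_prev carry over from the previous line; the table rounds u and y to 3 d.p., halves away from zero)
n=0: y=0, sp=-2, e=sp−y=-2; I=-2, D=e−e_prev=-2; u=3/4·(-2)+1/2·(-2)+0·(-2)=-2.5; next y=-7/10·0+1·(-2.5)=-2.5
n=1: y=-2.5, sp=-2, e=sp−y=0.5; I=-1.5, D=e−e_prev=2.5; u=3/4·0.5+1/2·(-1.5)+0·2.5=-0.375; next y=-7/10·(-2.5)+1·(-0.375)=1.375
n=2: y=1.375, sp=-2, e=sp−y=-3.375; I=-4.875, D=e−e_prev=-3.875; u=3/4·(-3.375)+1/2·(-4.875)+0·(-3.875)=-4.96875; next y=-7/10·1.375+1·(-4.96875)=-5.93125
n=3: y=-5.93125, sp=-2, e=sp−y=3.93125; I=-0.94375, D=e−e_prev=7.30625; u=3/4·3.93125+1/2·(-0.94375)+0·7.30625≈2.476563; next y=-7/10·(-5.93125)+1·2.476563≈6.628438
n=4: y≈6.628438, sp=-2, e=sp−y≈-8.628438; I≈-9.572188, D=e−e_prev≈-12.559688; u=3/4·(-8.628438)+1/2·(-9.572188)+0·(-12.559688)≈-11.257422; next y=-7/10·6.628438+1·(-11.257422)≈-15.897328
n=5: y≈-15.897328, sp=-2, e=sp−y≈13.897328; I≈4.325141, D=e−e_prev≈22.525766; u=3/4·13.897328+1/2·4.325141+0·22.525766≈12.585566; next y=-7/10·(-15.897328)+1·12.585566≈23.713696
n=6: y≈23.713696, sp=-2, e=sp−y≈-25.713696; I≈-21.388555, D=e−e_prev≈-39.611024; u=3/4·(-25.713696)+1/2·(-21.388555)+0·(-39.611024)≈-29.979550; next y=-7/10·23.713696+1·(-29.979550)≈-46.579137
n=7: y≈-46.579137, sp=-2, e=sp−y≈44.579137; I≈23.190582, D=e−e_prev≈70.292833; u=3/4·44.579137+1/2·23.190582+0·70.292833≈45.029644; next y=-7/10·(-46.579137)+1·45.029644≈77.635040
n=8: y≈77.635040, sp=-2, e=sp−y≈-79.635040; I≈-56.444458, D=e−e_prev≈-124.214177; u=3/4·(-79.635040)+1/2·(-56.444458)+0·(-124.214177)≈-87.948509; next y=-7/10·77.635040+1·(-87.948509)≈-142.293036

0 -2 -2.500 0.000
1 -2 -0.375 -2.500
2 -2 -4.969 1.375
3 -2 2.477 -5.931
4 -2 -11.257 6.628
5 -2 12.586 -15.897
6 -2 -29.980 23.714
7 -2 45.030 -46.579
8 -2 -87.949 77.635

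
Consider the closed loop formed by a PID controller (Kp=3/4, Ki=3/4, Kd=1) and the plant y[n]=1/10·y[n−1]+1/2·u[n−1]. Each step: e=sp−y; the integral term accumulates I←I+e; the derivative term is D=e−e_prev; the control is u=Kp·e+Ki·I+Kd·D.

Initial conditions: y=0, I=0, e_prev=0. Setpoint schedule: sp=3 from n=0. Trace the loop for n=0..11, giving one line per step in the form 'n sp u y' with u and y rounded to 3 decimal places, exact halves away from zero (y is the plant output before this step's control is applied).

(exact arithmetic carried between steps; '≈' marks a value shown rounded to 6 d.p. or computed from one; I and e_prev carry over from the previous line; the table rounds u and y to 3 d.p., halves away from zero)
n=0: y=0, sp=3, e=sp−y=3; I=3, D=e−e_prev=3; u=3/4·3+3/4·3+1·3=7.5; next y=1/10·0+1/2·7.5=3.75
n=1: y=3.75, sp=3, e=sp−y=-0.75; I=2.25, D=e−e_prev=-3.75; u=3/4·(-0.75)+3/4·2.25+1·(-3.75)=-2.625; next y=1/10·3.75+1/2·(-2.625)=-0.9375
n=2: y=-0.9375, sp=3, e=sp−y=3.9375; I=6.1875, D=e−e_prev=4.6875; u=3/4·3.9375+3/4·6.1875+1·4.6875=12.28125; next y=1/10·(-0.9375)+1/2·12.28125=6.046875
n=3: y=6.046875, sp=3, e=sp−y=-3.046875; I=3.140625, D=e−e_prev=-6.984375; u=3/4·(-3.046875)+3/4·3.140625+1·(-6.984375)≈-6.914063; next y=1/10·6.046875+1/2·(-6.914063)≈-2.852344
n=4: y≈-2.852344, sp=3, e=sp−y≈5.852344; I≈8.992969, D=e−e_prev≈8.899219; u=3/4·5.852344+3/4·8.992969+1·8.899219≈20.033203; next y=1/10·(-2.852344)+1/2·20.033203≈9.731367
n=5: y≈9.731367, sp=3, e=sp−y≈-6.731367; I≈2.261602, D=e−e_prev≈-12.583711; u=3/4·(-6.731367)+3/4·2.261602+1·(-12.583711)≈-15.936035; next y=1/10·9.731367+1/2·(-15.936035)≈-6.994881
n=6: y≈-6.994881, sp=3, e=sp−y≈9.994881; I≈12.256482, D=e−e_prev≈16.726248; u=3/4·9.994881+3/4·12.256482+1·16.726248≈33.414771; next y=1/10·(-6.994881)+1/2·33.414771≈16.007897
n=7: y≈16.007897, sp=3, e=sp−y≈-13.007897; I≈-0.751415, D=e−e_prev≈-23.002778; u=3/4·(-13.007897)+3/4·(-0.751415)+1·(-23.002778)≈-33.322262; next y=1/10·16.007897+1/2·(-33.322262)≈-15.060341
n=8: y≈-15.060341, sp=3, e=sp−y≈18.060341; I≈17.308927, D=e−e_prev≈31.068238; u=3/4·18.060341+3/4·17.308927+1·31.068238≈57.595189; next y=1/10·(-15.060341)+1/2·57.595189≈27.291561
n=9: y≈27.291561, sp=3, e=sp−y≈-24.291561; I≈-6.982634, D=e−e_prev≈-42.351902; u=3/4·(-24.291561)+3/4·(-6.982634)+1·(-42.351902)≈-65.807548; next y=1/10·27.291561+1/2·(-65.807548)≈-30.174618
n=10: y≈-30.174618, sp=3, e=sp−y≈33.174618; I≈26.191984, D=e−e_prev≈57.466178; u=3/4·33.174618+3/4·26.191984+1·57.466178≈101.991129; next y=1/10·(-30.174618)+1/2·101.991129≈47.978103
n=11: y≈47.978103, sp=3, e=sp−y≈-44.978103; I≈-18.786119, D=e−e_prev≈-78.152721; u=3/4·(-44.978103)+3/4·(-18.786119)+1·(-78.152721)≈-125.975887; next y=1/10·47.978103+1/2·(-125.975887)≈-58.190133

0 3 7.500 0.000
1 3 -2.625 3.750
2 3 12.281 -0.938
3 3 -6.914 6.047
4 3 20.033 -2.852
5 3 -15.936 9.731
6 3 33.415 -6.995
7 3 -33.322 16.008
8 3 57.595 -15.060
9 3 -65.808 27.292
10 3 101.991 -30.175
11 3 -125.976 47.978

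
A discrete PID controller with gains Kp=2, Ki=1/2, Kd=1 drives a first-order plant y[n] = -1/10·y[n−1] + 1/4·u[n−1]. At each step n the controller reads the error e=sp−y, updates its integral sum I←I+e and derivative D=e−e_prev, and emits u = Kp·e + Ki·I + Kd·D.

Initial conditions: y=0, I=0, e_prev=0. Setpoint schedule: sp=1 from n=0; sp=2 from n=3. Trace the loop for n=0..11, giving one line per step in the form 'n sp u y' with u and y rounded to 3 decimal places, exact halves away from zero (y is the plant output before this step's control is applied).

(exact arithmetic carried between steps; '≈' marks a value shown rounded to 6 d.p. or computed from one; I and e_prev carry over from the previous line; the table rounds u and y to 3 d.p., halves away from zero)
n=0: y=0, sp=1, e=sp−y=1; I=1, D=e−e_prev=1; u=2·1+1/2·1+1·1=3.5; next y=-1/10·0+1/4·3.5=0.875
n=1: y=0.875, sp=1, e=sp−y=0.125; I=1.125, D=e−e_prev=-0.875; u=2·0.125+1/2·1.125+1·(-0.875)=-0.0625; next y=-1/10·0.875+1/4·(-0.0625)=-0.103125
n=2: y=-0.103125, sp=1, e=sp−y=1.103125; I=2.228125, D=e−e_prev=0.978125; u=2·1.103125+1/2·2.228125+1·0.978125≈4.298438; next y=-1/10·(-0.103125)+1/4·4.298438≈1.084922
n=3: y≈1.084922, sp=2, e=sp−y≈0.915078; I≈3.143203, D=e−e_prev≈-0.188047; u=2·0.915078+1/2·3.143203+1·(-0.188047)≈3.213711; next y=-1/10·1.084922+1/4·3.213711≈0.694936
n=4: y≈0.694936, sp=2, e=sp−y≈1.305064; I≈4.448268, D=e−e_prev≈0.389986; u=2·1.305064+1/2·4.448268+1·0.389986≈5.224249; next y=-1/10·0.694936+1/4·5.224249≈1.236569
n=5: y≈1.236569, sp=2, e=sp−y≈0.763431; I≈5.211699, D=e−e_prev≈-0.541633; u=2·0.763431+1/2·5.211699+1·(-0.541633)≈3.591079; next y=-1/10·1.236569+1/4·3.591079≈0.774113
n=6: y≈0.774113, sp=2, e=sp−y≈1.225887; I≈6.437586, D=e−e_prev≈0.462456; u=2·1.225887+1/2·6.437586+1·0.462456≈6.133023; next y=-1/10·0.774113+1/4·6.133023≈1.455845
n=7: y≈1.455845, sp=2, e=sp−y≈0.544155; I≈6.981742, D=e−e_prev≈-0.681732; u=2·0.544155+1/2·6.981742+1·(-0.681732)≈3.897450; next y=-1/10·1.455845+1/4·3.897450≈0.828778
n=8: y≈0.828778, sp=2, e=sp−y≈1.171222; I≈8.152963, D=e−e_prev≈0.627066; u=2·1.171222+1/2·8.152963+1·0.627066≈7.045992; next y=-1/10·0.828778+1/4·7.045992≈1.678620
n=9: y≈1.678620, sp=2, e=sp−y≈0.321380; I≈8.474343, D=e−e_prev≈-0.849842; u=2·0.321380+1/2·8.474343+1·(-0.849842)≈4.030089; next y=-1/10·1.678620+1/4·4.030089≈0.839660
n=10: y≈0.839660, sp=2, e=sp−y≈1.160340; I≈9.634683, D=e−e_prev≈0.838960; u=2·1.160340+1/2·9.634683+1·0.838960≈7.976981; next y=-1/10·0.839660+1/4·7.976981≈1.910279
n=11: y≈1.910279, sp=2, e=sp−y≈0.089721; I≈9.724404, D=e−e_prev≈-1.070619; u=2·0.089721+1/2·9.724404+1·(-1.070619)≈3.971025; next y=-1/10·1.910279+1/4·3.971025≈0.801728

0 1 3.500 0.000
1 1 -0.063 0.875
2 1 4.298 -0.103
3 2 3.214 1.085
4 2 5.224 0.695
5 2 3.591 1.237
6 2 6.133 0.774
7 2 3.897 1.456
8 2 7.046 0.829
9 2 4.030 1.679
10 2 7.977 0.840
11 2 3.971 1.910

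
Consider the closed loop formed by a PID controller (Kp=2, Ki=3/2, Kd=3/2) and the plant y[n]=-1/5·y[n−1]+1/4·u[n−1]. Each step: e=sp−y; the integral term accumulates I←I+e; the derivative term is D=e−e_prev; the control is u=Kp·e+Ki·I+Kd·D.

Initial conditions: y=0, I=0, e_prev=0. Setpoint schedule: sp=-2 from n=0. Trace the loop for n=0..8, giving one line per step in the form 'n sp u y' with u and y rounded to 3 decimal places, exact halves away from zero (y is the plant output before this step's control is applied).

(exact arithmetic carried between steps; '≈' marks a value shown rounded to 6 d.p. or computed from one; I and e_prev carry over from the previous line; the table rounds u and y to 3 d.p., halves away from zero)
n=0: y=0, sp=-2, e=sp−y=-2; I=-2, D=e−e_prev=-2; u=2·(-2)+3/2·(-2)+3/2·(-2)=-10; next y=-1/5·0+1/4·(-10)=-2.5
n=1: y=-2.5, sp=-2, e=sp−y=0.5; I=-1.5, D=e−e_prev=2.5; u=2·0.5+3/2·(-1.5)+3/2·2.5=2.5; next y=-1/5·(-2.5)+1/4·2.5=1.125
n=2: y=1.125, sp=-2, e=sp−y=-3.125; I=-4.625, D=e−e_prev=-3.625; u=2·(-3.125)+3/2·(-4.625)+3/2·(-3.625)=-18.625; next y=-1/5·1.125+1/4·(-18.625)=-4.88125
n=3: y=-4.88125, sp=-2, e=sp−y=2.88125; I=-1.74375, D=e−e_prev=6.00625; u=2·2.88125+3/2·(-1.74375)+3/2·6.00625=12.15625; next y=-1/5·(-4.88125)+1/4·12.15625≈4.015313
n=4: y≈4.015313, sp=-2, e=sp−y≈-6.015313; I≈-7.759063, D=e−e_prev≈-8.896563; u=2·(-6.015313)+3/2·(-7.759063)+3/2·(-8.896563)≈-37.014063; next y=-1/5·4.015313+1/4·(-37.014063)≈-10.056578
n=5: y≈-10.056578, sp=-2, e=sp−y≈8.056578; I≈0.297516, D=e−e_prev≈14.071891; u=2·8.056578+3/2·0.297516+3/2·14.071891≈37.667266; next y=-1/5·(-10.056578)+1/4·37.667266≈11.428132
n=6: y≈11.428132, sp=-2, e=sp−y≈-13.428132; I≈-13.130616, D=e−e_prev≈-21.484710; u=2·(-13.428132)+3/2·(-13.130616)+3/2·(-21.484710)≈-78.779254; next y=-1/5·11.428132+1/4·(-78.779254)≈-21.980440
n=7: y≈-21.980440, sp=-2, e=sp−y≈19.980440; I≈6.849823, D=e−e_prev≈33.408572; u=2·19.980440+3/2·6.849823+3/2·33.408572≈100.348473; next y=-1/5·(-21.980440)+1/4·100.348473≈29.483206
n=8: y≈29.483206, sp=-2, e=sp−y≈-31.483206; I≈-24.633383, D=e−e_prev≈-51.463646; u=2·(-31.483206)+3/2·(-24.633383)+3/2·(-51.463646)≈-177.111956; next y=-1/5·29.483206+1/4·(-177.111956)≈-50.174630

0 -2 -10.000 0.000
1 -2 2.500 -2.500
2 -2 -18.625 1.125
3 -2 12.156 -4.881
4 -2 -37.014 4.015
5 -2 37.667 -10.057
6 -2 -78.779 11.428
7 -2 100.348 -21.980
8 -2 -177.112 29.483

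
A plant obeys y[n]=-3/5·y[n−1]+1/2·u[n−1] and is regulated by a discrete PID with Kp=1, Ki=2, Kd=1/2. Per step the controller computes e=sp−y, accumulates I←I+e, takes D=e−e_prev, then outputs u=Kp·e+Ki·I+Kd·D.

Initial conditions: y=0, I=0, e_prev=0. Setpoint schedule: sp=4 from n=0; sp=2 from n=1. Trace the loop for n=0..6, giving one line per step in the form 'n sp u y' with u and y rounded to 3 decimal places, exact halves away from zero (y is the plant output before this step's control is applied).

(exact arithmetic carried between steps; '≈' marks a value shown rounded to 6 d.p. or computed from one; I and e_prev carry over from the previous line; the table rounds u and y to 3 d.p., halves away from zero)
n=0: y=0, sp=4, e=sp−y=4; I=4, D=e−e_prev=4; u=1·4+2·4+1/2·4=14; next y=-3/5·0+1/2·14=7
n=1: y=7, sp=2, e=sp−y=-5; I=-1, D=e−e_prev=-9; u=1·(-5)+2·(-1)+1/2·(-9)=-11.5; next y=-3/5·7+1/2·(-11.5)=-9.95
n=2: y=-9.95, sp=2, e=sp−y=11.95; I=10.95, D=e−e_prev=16.95; u=1·11.95+2·10.95+1/2·16.95=42.325; next y=-3/5·(-9.95)+1/2·42.325=27.1325
n=3: y=27.1325, sp=2, e=sp−y=-25.1325; I=-14.1825, D=e−e_prev=-37.0825; u=1·(-25.1325)+2·(-14.1825)+1/2·(-37.0825)=-72.03875; next y=-3/5·27.1325+1/2·(-72.03875)=-52.298875
n=4: y=-52.298875, sp=2, e=sp−y=54.298875; I=40.116375, D=e−e_prev=79.431375; u=1·54.298875+2·40.116375+1/2·79.431375≈174.247313; next y=-3/5·(-52.298875)+1/2·174.247313≈118.502981
n=5: y≈118.502981, sp=2, e=sp−y≈-116.502981; I≈-76.386606, D=e−e_prev≈-170.801856; u=1·(-116.502981)+2·(-76.386606)+1/2·(-170.801856)≈-354.677122; next y=-3/5·118.502981+1/2·(-354.677122)≈-248.440350
n=6: y≈-248.440350, sp=2, e=sp−y≈250.440350; I≈174.053743, D=e−e_prev≈366.943331; u=1·250.440350+2·174.053743+1/2·366.943331≈782.019502; next y=-3/5·(-248.440350)+1/2·782.019502≈540.073961

0 4 14.000 0.000
1 2 -11.500 7.000
2 2 42.325 -9.950
3 2 -72.039 27.133
4 2 174.247 -52.299
5 2 -354.677 118.503
6 2 782.020 -248.440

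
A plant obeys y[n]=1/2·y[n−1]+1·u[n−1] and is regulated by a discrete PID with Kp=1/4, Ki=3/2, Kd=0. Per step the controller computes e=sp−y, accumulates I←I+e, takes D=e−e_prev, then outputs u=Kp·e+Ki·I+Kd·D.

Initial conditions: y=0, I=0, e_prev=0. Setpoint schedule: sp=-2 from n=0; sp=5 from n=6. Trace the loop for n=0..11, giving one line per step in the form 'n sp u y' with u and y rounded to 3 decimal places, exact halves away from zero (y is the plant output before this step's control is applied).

0 -2 -3.500 0.000
1 -2 -0.375 -3.500
2 -2 -0.531 -2.125
3 -2 -1.273 -1.594
4 -2 -1.049 -2.070
5 -2 -0.919 -2.084
6 5 11.242 -1.961
7 5 0.294 10.261
8 5 0.866 5.425
9 5 3.460 3.578
10 5 2.669 5.249
11 5 2.218 5.293

(exact arithmetic carried between steps; '≈' marks a value shown rounded to 6 d.p. or computed from one; I and e_prev carry over from the previous line; the table rounds u and y to 3 d.p., halves away from zero)
n=0: y=0, sp=-2, e=sp−y=-2; I=-2, D=e−e_prev=-2; u=1/4·(-2)+3/2·(-2)+0·(-2)=-3.5; next y=1/2·0+1·(-3.5)=-3.5
n=1: y=-3.5, sp=-2, e=sp−y=1.5; I=-0.5, D=e−e_prev=3.5; u=1/4·1.5+3/2·(-0.5)+0·3.5=-0.375; next y=1/2·(-3.5)+1·(-0.375)=-2.125
n=2: y=-2.125, sp=-2, e=sp−y=0.125; I=-0.375, D=e−e_prev=-1.375; u=1/4·0.125+3/2·(-0.375)+0·(-1.375)=-0.53125; next y=1/2·(-2.125)+1·(-0.53125)=-1.59375
n=3: y=-1.59375, sp=-2, e=sp−y=-0.40625; I=-0.78125, D=e−e_prev=-0.53125; u=1/4·(-0.40625)+3/2·(-0.78125)+0·(-0.53125)≈-1.273438; next y=1/2·(-1.59375)+1·(-1.273438)≈-2.070313
n=4: y≈-2.070313, sp=-2, e=sp−y≈0.070313; I≈-0.710938, D=e−e_prev≈0.476563; u=1/4·0.070313+3/2·(-0.710938)+0·0.476563≈-1.048828; next y=1/2·(-2.070313)+1·(-1.048828)≈-2.083984
n=5: y≈-2.083984, sp=-2, e=sp−y≈0.083984; I≈-0.626953, D=e−e_prev≈0.013672; u=1/4·0.083984+3/2·(-0.626953)+0·0.013672≈-0.919434; next y=1/2·(-2.083984)+1·(-0.919434)≈-1.961426
n=6: y≈-1.961426, sp=5, e=sp−y≈6.961426; I≈6.334473, D=e−e_prev≈6.877441; u=1/4·6.961426+3/2·6.334473+0·6.877441≈11.242065; next y=1/2·(-1.961426)+1·11.242065≈10.261353
n=7: y≈10.261353, sp=5, e=sp−y≈-5.261353; I≈1.073120, D=e−e_prev≈-12.222778; u=1/4·(-5.261353)+3/2·1.073120+0·(-12.222778)≈0.294342; next y=1/2·10.261353+1·0.294342≈5.425018
n=8: y≈5.425018, sp=5, e=sp−y≈-0.425018; I≈0.648102, D=e−e_prev≈4.836334; u=1/4·(-0.425018)+3/2·0.648102+0·4.836334≈0.865898; next y=1/2·5.425018+1·0.865898≈3.578407
n=9: y≈3.578407, sp=5, e=sp−y≈1.421593; I≈2.069695, D=e−e_prev≈1.846611; u=1/4·1.421593+3/2·2.069695+0·1.846611≈3.459940; next y=1/2·3.578407+1·3.459940≈5.249144
n=10: y≈5.249144, sp=5, e=sp−y≈-0.249144; I≈1.820551, D=e−e_prev≈-1.670736; u=1/4·(-0.249144)+3/2·1.820551+0·(-1.670736)≈2.668540; next y=1/2·5.249144+1·2.668540≈5.293112
n=11: y≈5.293112, sp=5, e=sp−y≈-0.293112; I≈1.527439, D=e−e_prev≈-0.043969; u=1/4·(-0.293112)+3/2·1.527439+0·(-0.043969)≈2.217880; next y=1/2·5.293112+1·2.217880≈4.864436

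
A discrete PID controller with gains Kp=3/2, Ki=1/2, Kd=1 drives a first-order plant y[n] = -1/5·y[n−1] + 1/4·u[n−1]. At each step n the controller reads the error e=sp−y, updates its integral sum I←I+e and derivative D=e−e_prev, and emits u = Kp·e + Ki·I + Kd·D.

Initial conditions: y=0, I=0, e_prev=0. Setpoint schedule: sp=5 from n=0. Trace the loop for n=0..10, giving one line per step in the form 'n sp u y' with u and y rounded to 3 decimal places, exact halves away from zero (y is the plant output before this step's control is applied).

0 5 15.000 0.000
1 5 1.250 3.750
2 5 18.188 -0.438
3 5 1.503 4.634
4 5 22.314 -0.551
5 5 1.185 5.689
6 5 26.671 -0.842
7 5 0.029 6.836
8 5 31.377 -1.360
9 5 -2.068 8.116
10 5 36.620 -2.140

(exact arithmetic carried between steps; '≈' marks a value shown rounded to 6 d.p. or computed from one; I and e_prev carry over from the previous line; the table rounds u and y to 3 d.p., halves away from zero)
n=0: y=0, sp=5, e=sp−y=5; I=5, D=e−e_prev=5; u=3/2·5+1/2·5+1·5=15; next y=-1/5·0+1/4·15=3.75
n=1: y=3.75, sp=5, e=sp−y=1.25; I=6.25, D=e−e_prev=-3.75; u=3/2·1.25+1/2·6.25+1·(-3.75)=1.25; next y=-1/5·3.75+1/4·1.25=-0.4375
n=2: y=-0.4375, sp=5, e=sp−y=5.4375; I=11.6875, D=e−e_prev=4.1875; u=3/2·5.4375+1/2·11.6875+1·4.1875=18.1875; next y=-1/5·(-0.4375)+1/4·18.1875=4.634375
n=3: y=4.634375, sp=5, e=sp−y=0.365625; I=12.053125, D=e−e_prev=-5.071875; u=3/2·0.365625+1/2·12.053125+1·(-5.071875)=1.503125; next y=-1/5·4.634375+1/4·1.503125≈-0.551094
n=4: y≈-0.551094, sp=5, e=sp−y≈5.551094; I≈17.604219, D=e−e_prev≈5.185469; u=3/2·5.551094+1/2·17.604219+1·5.185469≈22.314219; next y=-1/5·(-0.551094)+1/4·22.314219≈5.688773
n=5: y≈5.688773, sp=5, e=sp−y≈-0.688773; I≈16.915445, D=e−e_prev≈-6.239867; u=3/2·(-0.688773)+1/2·16.915445+1·(-6.239867)≈1.184695; next y=-1/5·5.688773+1/4·1.184695≈-0.841581
n=6: y≈-0.841581, sp=5, e=sp−y≈5.841581; I≈22.757026, D=e−e_prev≈6.530354; u=3/2·5.841581+1/2·22.757026+1·6.530354≈26.671239; next y=-1/5·(-0.841581)+1/4·26.671239≈6.836126
n=7: y≈6.836126, sp=5, e=sp−y≈-1.836126; I≈20.920900, D=e−e_prev≈-7.677707; u=3/2·(-1.836126)+1/2·20.920900+1·(-7.677707)≈0.028555; next y=-1/5·6.836126+1/4·0.028555≈-1.360086
n=8: y≈-1.360086, sp=5, e=sp−y≈6.360086; I≈27.280987, D=e−e_prev≈8.196212; u=3/2·6.360086+1/2·27.280987+1·8.196212≈31.376835; next y=-1/5·(-1.360086)+1/4·31.376835≈8.116226
n=9: y≈8.116226, sp=5, e=sp−y≈-3.116226; I≈24.164761, D=e−e_prev≈-9.476313; u=3/2·(-3.116226)+1/2·24.164761+1·(-9.476313)≈-2.068272; next y=-1/5·8.116226+1/4·(-2.068272)≈-2.140313
n=10: y≈-2.140313, sp=5, e=sp−y≈7.140313; I≈31.305074, D=e−e_prev≈10.256539; u=3/2·7.140313+1/2·31.305074+1·10.256539≈36.619546; next y=-1/5·(-2.140313)+1/4·36.619546≈9.582949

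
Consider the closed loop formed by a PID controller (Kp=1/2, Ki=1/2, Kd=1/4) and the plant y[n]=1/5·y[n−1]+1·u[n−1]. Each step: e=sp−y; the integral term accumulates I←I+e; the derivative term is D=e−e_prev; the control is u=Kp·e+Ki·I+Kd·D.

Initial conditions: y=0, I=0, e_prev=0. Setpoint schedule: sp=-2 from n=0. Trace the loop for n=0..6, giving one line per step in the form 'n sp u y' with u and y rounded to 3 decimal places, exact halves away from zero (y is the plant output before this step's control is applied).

0 -2 -2.500 0.000
1 -2 0.125 -2.500
2 -2 -2.906 -0.375
3 -2 0.070 -2.981
4 -2 -3.160 -0.526
5 -2 0.141 -3.265
6 -2 -3.352 -0.512

(exact arithmetic carried between steps; '≈' marks a value shown rounded to 6 d.p. or computed from one; I and e_prev carry over from the previous line; the table rounds u and y to 3 d.p., halves away from zero)
n=0: y=0, sp=-2, e=sp−y=-2; I=-2, D=e−e_prev=-2; u=1/2·(-2)+1/2·(-2)+1/4·(-2)=-2.5; next y=1/5·0+1·(-2.5)=-2.5
n=1: y=-2.5, sp=-2, e=sp−y=0.5; I=-1.5, D=e−e_prev=2.5; u=1/2·0.5+1/2·(-1.5)+1/4·2.5=0.125; next y=1/5·(-2.5)+1·0.125=-0.375
n=2: y=-0.375, sp=-2, e=sp−y=-1.625; I=-3.125, D=e−e_prev=-2.125; u=1/2·(-1.625)+1/2·(-3.125)+1/4·(-2.125)=-2.90625; next y=1/5·(-0.375)+1·(-2.90625)=-2.98125
n=3: y=-2.98125, sp=-2, e=sp−y=0.98125; I=-2.14375, D=e−e_prev=2.60625; u=1/2·0.98125+1/2·(-2.14375)+1/4·2.60625≈0.070313; next y=1/5·(-2.98125)+1·0.070313≈-0.525938
n=4: y≈-0.525938, sp=-2, e=sp−y≈-1.474063; I≈-3.617813, D=e−e_prev≈-2.455313; u=1/2·(-1.474063)+1/2·(-3.617813)+1/4·(-2.455313)≈-3.159766; next y=1/5·(-0.525938)+1·(-3.159766)≈-3.264953
n=5: y≈-3.264953, sp=-2, e=sp−y≈1.264953; I≈-2.352859, D=e−e_prev≈2.739016; u=1/2·1.264953+1/2·(-2.352859)+1/4·2.739016≈0.140801; next y=1/5·(-3.264953)+1·0.140801≈-0.512190
n=6: y≈-0.512190, sp=-2, e=sp−y≈-1.487810; I≈-3.840670, D=e−e_prev≈-2.752763; u=1/2·(-1.487810)+1/2·(-3.840670)+1/4·(-2.752763)≈-3.352431; next y=1/5·(-0.512190)+1·(-3.352431)≈-3.454869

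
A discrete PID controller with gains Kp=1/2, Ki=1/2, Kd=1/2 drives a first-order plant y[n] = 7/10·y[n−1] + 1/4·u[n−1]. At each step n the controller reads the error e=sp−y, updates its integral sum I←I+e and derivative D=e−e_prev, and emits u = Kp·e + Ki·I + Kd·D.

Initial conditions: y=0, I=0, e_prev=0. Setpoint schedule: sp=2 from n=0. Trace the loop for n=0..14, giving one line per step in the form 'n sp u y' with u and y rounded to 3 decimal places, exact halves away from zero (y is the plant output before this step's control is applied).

0 2 3.000 0.000
1 2 1.875 0.750
2 2 2.509 0.994
3 2 2.641 1.323
4 2 2.749 1.586
5 2 2.770 1.798
6 2 2.747 1.951
7 2 2.696 2.052
8 2 2.633 2.111
9 2 2.569 2.136
10 2 2.512 2.137
11 2 2.464 2.124
12 2 2.427 2.103
13 2 2.401 2.079
14 2 2.385 2.055

(exact arithmetic carried between steps; '≈' marks a value shown rounded to 6 d.p. or computed from one; I and e_prev carry over from the previous line; the table rounds u and y to 3 d.p., halves away from zero)
n=0: y=0, sp=2, e=sp−y=2; I=2, D=e−e_prev=2; u=1/2·2+1/2·2+1/2·2=3; next y=7/10·0+1/4·3=0.75
n=1: y=0.75, sp=2, e=sp−y=1.25; I=3.25, D=e−e_prev=-0.75; u=1/2·1.25+1/2·3.25+1/2·(-0.75)=1.875; next y=7/10·0.75+1/4·1.875=0.99375
n=2: y=0.99375, sp=2, e=sp−y=1.00625; I=4.25625, D=e−e_prev=-0.24375; u=1/2·1.00625+1/2·4.25625+1/2·(-0.24375)=2.509375; next y=7/10·0.99375+1/4·2.509375≈1.322969
n=3: y≈1.322969, sp=2, e=sp−y≈0.677031; I≈4.933281, D=e−e_prev≈-0.329219; u=1/2·0.677031+1/2·4.933281+1/2·(-0.329219)≈2.640547; next y=7/10·1.322969+1/4·2.640547≈1.586215
n=4: y≈1.586215, sp=2, e=sp−y≈0.413785; I≈5.347066, D=e−e_prev≈-0.263246; u=1/2·0.413785+1/2·5.347066+1/2·(-0.263246)≈2.748803; next y=7/10·1.586215+1/4·2.748803≈1.797551
n=5: y≈1.797551, sp=2, e=sp−y≈0.202449; I≈5.549515, D=e−e_prev≈-0.211336; u=1/2·0.202449+1/2·5.549515+1/2·(-0.211336)≈2.770314; next y=7/10·1.797551+1/4·2.770314≈1.950864
n=6: y≈1.950864, sp=2, e=sp−y≈0.049136; I≈5.598651, D=e−e_prev≈-0.153313; u=1/2·0.049136+1/2·5.598651+1/2·(-0.153313)≈2.747237; next y=7/10·1.950864+1/4·2.747237≈2.052414
n=7: y≈2.052414, sp=2, e=sp−y≈-0.052414; I≈5.546237, D=e−e_prev≈-0.101550; u=1/2·(-0.052414)+1/2·5.546237+1/2·(-0.101550)≈2.696136; next y=7/10·2.052414+1/4·2.696136≈2.110724
n=8: y≈2.110724, sp=2, e=sp−y≈-0.110724; I≈5.435513, D=e−e_prev≈-0.058310; u=1/2·(-0.110724)+1/2·5.435513+1/2·(-0.058310)≈2.633239; next y=7/10·2.110724+1/4·2.633239≈2.135817
n=9: y≈2.135817, sp=2, e=sp−y≈-0.135817; I≈5.299696, D=e−e_prev≈-0.025093; u=1/2·(-0.135817)+1/2·5.299696+1/2·(-0.025093)≈2.569393; next y=7/10·2.135817+1/4·2.569393≈2.137420
n=10: y≈2.137420, sp=2, e=sp−y≈-0.137420; I≈5.162276, D=e−e_prev≈-0.001603; u=1/2·(-0.137420)+1/2·5.162276+1/2·(-0.001603)≈2.511626; next y=7/10·2.137420+1/4·2.511626≈2.124101
n=11: y≈2.124101, sp=2, e=sp−y≈-0.124101; I≈5.038176, D=e−e_prev≈0.013319; u=1/2·(-0.124101)+1/2·5.038176+1/2·0.013319≈2.463697; next y=7/10·2.124101+1/4·2.463697≈2.102795
n=12: y≈2.102795, sp=2, e=sp−y≈-0.102795; I≈4.935381, D=e−e_prev≈0.021306; u=1/2·(-0.102795)+1/2·4.935381+1/2·0.021306≈2.426946; next y=7/10·2.102795+1/4·2.426946≈2.078693
n=13: y≈2.078693, sp=2, e=sp−y≈-0.078693; I≈4.856688, D=e−e_prev≈0.024102; u=1/2·(-0.078693)+1/2·4.856688+1/2·0.024102≈2.401049; next y=7/10·2.078693+1/4·2.401049≈2.055347
n=14: y≈2.055347, sp=2, e=sp−y≈-0.055347; I≈4.801341, D=e−e_prev≈0.023346; u=1/2·(-0.055347)+1/2·4.801341+1/2·0.023346≈2.384670; next y=7/10·2.055347+1/4·2.384670≈2.034910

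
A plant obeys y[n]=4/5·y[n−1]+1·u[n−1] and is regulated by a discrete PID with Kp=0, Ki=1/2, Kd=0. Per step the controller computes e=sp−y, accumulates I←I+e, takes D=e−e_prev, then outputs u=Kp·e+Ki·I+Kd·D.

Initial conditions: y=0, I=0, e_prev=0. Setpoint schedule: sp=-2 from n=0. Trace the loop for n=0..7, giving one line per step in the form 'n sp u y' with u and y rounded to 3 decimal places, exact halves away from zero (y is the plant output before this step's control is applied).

0 -2 -1.000 0.000
1 -2 -1.500 -1.000
2 -2 -1.350 -2.300
3 -2 -0.755 -3.190
4 -2 -0.102 -3.307
5 -2 0.272 -2.747
6 -2 0.235 -1.926
7 -2 -0.112 -1.306

(exact arithmetic carried between steps; '≈' marks a value shown rounded to 6 d.p. or computed from one; I and e_prev carry over from the previous line; the table rounds u and y to 3 d.p., halves away from zero)
n=0: y=0, sp=-2, e=sp−y=-2; I=-2, D=e−e_prev=-2; u=0·(-2)+1/2·(-2)+0·(-2)=-1; next y=4/5·0+1·(-1)=-1
n=1: y=-1, sp=-2, e=sp−y=-1; I=-3, D=e−e_prev=1; u=0·(-1)+1/2·(-3)+0·1=-1.5; next y=4/5·(-1)+1·(-1.5)=-2.3
n=2: y=-2.3, sp=-2, e=sp−y=0.3; I=-2.7, D=e−e_prev=1.3; u=0·0.3+1/2·(-2.7)+0·1.3=-1.35; next y=4/5·(-2.3)+1·(-1.35)=-3.19
n=3: y=-3.19, sp=-2, e=sp−y=1.19; I=-1.51, D=e−e_prev=0.89; u=0·1.19+1/2·(-1.51)+0·0.89=-0.755; next y=4/5·(-3.19)+1·(-0.755)=-3.307
n=4: y=-3.307, sp=-2, e=sp−y=1.307; I=-0.203, D=e−e_prev=0.117; u=0·1.307+1/2·(-0.203)+0·0.117=-0.1015; next y=4/5·(-3.307)+1·(-0.1015)=-2.7471
n=5: y=-2.7471, sp=-2, e=sp−y=0.7471; I=0.5441, D=e−e_prev=-0.5599; u=0·0.7471+1/2·0.5441+0·(-0.5599)=0.27205; next y=4/5·(-2.7471)+1·0.27205=-1.92563
n=6: y=-1.92563, sp=-2, e=sp−y=-0.07437; I=0.46973, D=e−e_prev=-0.82147; u=0·(-0.07437)+1/2·0.46973+0·(-0.82147)=0.234865; next y=4/5·(-1.92563)+1·0.234865=-1.305639
n=7: y=-1.305639, sp=-2, e=sp−y=-0.694361; I=-0.224631, D=e−e_prev=-0.619991; u=0·(-0.694361)+1/2·(-0.224631)+0·(-0.619991)≈-0.112316; next y=4/5·(-1.305639)+1·(-0.112316)≈-1.156827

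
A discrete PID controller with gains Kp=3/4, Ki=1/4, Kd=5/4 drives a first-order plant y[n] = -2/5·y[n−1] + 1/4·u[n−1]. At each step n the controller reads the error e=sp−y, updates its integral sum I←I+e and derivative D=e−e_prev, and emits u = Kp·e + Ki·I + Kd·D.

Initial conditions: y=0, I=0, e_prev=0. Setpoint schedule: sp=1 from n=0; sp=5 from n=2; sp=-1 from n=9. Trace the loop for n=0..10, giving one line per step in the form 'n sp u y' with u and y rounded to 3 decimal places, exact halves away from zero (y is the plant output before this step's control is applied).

(exact arithmetic carried between steps; '≈' marks a value shown rounded to 6 d.p. or computed from one; I and e_prev carry over from the previous line; the table rounds u and y to 3 d.p., halves away from zero)
n=0: y=0, sp=1, e=sp−y=1; I=1, D=e−e_prev=1; u=3/4·1+1/4·1+5/4·1=2.25; next y=-2/5·0+1/4·2.25=0.5625
n=1: y=0.5625, sp=1, e=sp−y=0.4375; I=1.4375, D=e−e_prev=-0.5625; u=3/4·0.4375+1/4·1.4375+5/4·(-0.5625)=-0.015625; next y=-2/5·0.5625+1/4·(-0.015625)≈-0.228906
n=2: y≈-0.228906, sp=5, e=sp−y≈5.228906; I≈6.666406, D=e−e_prev≈4.791406; u=3/4·5.228906+1/4·6.666406+5/4·4.791406≈11.577539; next y=-2/5·(-0.228906)+1/4·11.577539≈2.985947
n=3: y≈2.985947, sp=5, e=sp−y≈2.014053; I≈8.680459, D=e−e_prev≈-3.214854; u=3/4·2.014053+1/4·8.680459+5/4·(-3.214854)≈-0.337913; next y=-2/5·2.985947+1/4·(-0.337913)≈-1.278857
n=4: y≈-1.278857, sp=5, e=sp−y≈6.278857; I≈14.959316, D=e−e_prev≈4.264804; u=3/4·6.278857+1/4·14.959316+5/4·4.264804≈13.779977; next y=-2/5·(-1.278857)+1/4·13.779977≈3.956537
n=5: y≈3.956537, sp=5, e=sp−y≈1.043463; I≈16.002779, D=e−e_prev≈-5.235394; u=3/4·1.043463+1/4·16.002779+5/4·(-5.235394)≈-1.760951; next y=-2/5·3.956537+1/4·(-1.760951)≈-2.022853
n=6: y≈-2.022853, sp=5, e=sp−y≈7.022853; I≈23.025631, D=e−e_prev≈5.979390; u=3/4·7.022853+1/4·23.025631+5/4·5.979390≈18.497784; next y=-2/5·(-2.022853)+1/4·18.497784≈5.433587
n=7: y≈5.433587, sp=5, e=sp−y≈-0.433587; I≈22.592044, D=e−e_prev≈-7.456440; u=3/4·(-0.433587)+1/4·22.592044+5/4·(-7.456440)≈-3.997729; next y=-2/5·5.433587+1/4·(-3.997729)≈-3.172867
n=8: y≈-3.172867, sp=5, e=sp−y≈8.172867; I≈30.764911, D=e−e_prev≈8.606454; u=3/4·8.172867+1/4·30.764911+5/4·8.606454≈24.578946; next y=-2/5·(-3.172867)+1/4·24.578946≈7.413883
n=9: y≈7.413883, sp=-1, e=sp−y≈-8.413883; I≈22.351028, D=e−e_prev≈-16.586750; u=3/4·(-8.413883)+1/4·22.351028+5/4·(-16.586750)≈-21.456093; next y=-2/5·7.413883+1/4·(-21.456093)≈-8.329577
n=10: y≈-8.329577, sp=-1, e=sp−y≈7.329577; I≈29.680605, D=e−e_prev≈15.743460; u=3/4·7.329577+1/4·29.680605+5/4·15.743460≈32.596659; next y=-2/5·(-8.329577)+1/4·32.596659≈11.480995

0 1 2.250 0.000
1 1 -0.016 0.563
2 5 11.578 -0.229
3 5 -0.338 2.986
4 5 13.780 -1.279
5 5 -1.761 3.957
6 5 18.498 -2.023
7 5 -3.998 5.434
8 5 24.579 -3.173
9 -1 -21.456 7.414
10 -1 32.597 -8.330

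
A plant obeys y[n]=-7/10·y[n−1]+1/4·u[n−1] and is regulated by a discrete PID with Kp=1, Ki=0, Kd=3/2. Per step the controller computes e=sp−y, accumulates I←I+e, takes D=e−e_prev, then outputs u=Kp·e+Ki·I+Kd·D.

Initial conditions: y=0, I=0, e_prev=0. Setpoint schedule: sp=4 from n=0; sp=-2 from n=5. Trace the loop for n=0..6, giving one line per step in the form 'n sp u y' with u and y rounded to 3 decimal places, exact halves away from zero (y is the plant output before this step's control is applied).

(exact arithmetic carried between steps; '≈' marks a value shown rounded to 6 d.p. or computed from one; I and e_prev carry over from the previous line; the table rounds u and y to 3 d.p., halves away from zero)
n=0: y=0, sp=4, e=sp−y=4; I=4, D=e−e_prev=4; u=1·4+0·4+3/2·4=10; next y=-7/10·0+1/4·10=2.5
n=1: y=2.5, sp=4, e=sp−y=1.5; I=5.5, D=e−e_prev=-2.5; u=1·1.5+0·5.5+3/2·(-2.5)=-2.25; next y=-7/10·2.5+1/4·(-2.25)=-2.3125
n=2: y=-2.3125, sp=4, e=sp−y=6.3125; I=11.8125, D=e−e_prev=4.8125; u=1·6.3125+0·11.8125+3/2·4.8125=13.53125; next y=-7/10·(-2.3125)+1/4·13.53125≈5.001563
n=3: y≈5.001563, sp=4, e=sp−y≈-1.001563; I≈10.810938, D=e−e_prev≈-7.314063; u=1·(-1.001563)+0·10.810938+3/2·(-7.314063)≈-11.972656; next y=-7/10·5.001563+1/4·(-11.972656)≈-6.494258
n=4: y≈-6.494258, sp=4, e=sp−y≈10.494258; I≈21.305195, D=e−e_prev≈11.495820; u=1·10.494258+0·21.305195+3/2·11.495820≈27.737988; next y=-7/10·(-6.494258)+1/4·27.737988≈11.480478
n=5: y≈11.480478, sp=-2, e=sp−y≈-13.480478; I≈7.824718, D=e−e_prev≈-23.974735; u=1·(-13.480478)+0·7.824718+3/2·(-23.974735)≈-49.442581; next y=-7/10·11.480478+1/4·(-49.442581)≈-20.396979
n=6: y≈-20.396979, sp=-2, e=sp−y≈18.396979; I≈26.221697, D=e−e_prev≈31.877457; u=1·18.396979+0·26.221697+3/2·31.877457≈66.213165; next y=-7/10·(-20.396979)+1/4·66.213165≈30.831177

0 4 10.000 0.000
1 4 -2.250 2.500
2 4 13.531 -2.313
3 4 -11.973 5.002
4 4 27.738 -6.494
5 -2 -49.443 11.480
6 -2 66.213 -20.397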